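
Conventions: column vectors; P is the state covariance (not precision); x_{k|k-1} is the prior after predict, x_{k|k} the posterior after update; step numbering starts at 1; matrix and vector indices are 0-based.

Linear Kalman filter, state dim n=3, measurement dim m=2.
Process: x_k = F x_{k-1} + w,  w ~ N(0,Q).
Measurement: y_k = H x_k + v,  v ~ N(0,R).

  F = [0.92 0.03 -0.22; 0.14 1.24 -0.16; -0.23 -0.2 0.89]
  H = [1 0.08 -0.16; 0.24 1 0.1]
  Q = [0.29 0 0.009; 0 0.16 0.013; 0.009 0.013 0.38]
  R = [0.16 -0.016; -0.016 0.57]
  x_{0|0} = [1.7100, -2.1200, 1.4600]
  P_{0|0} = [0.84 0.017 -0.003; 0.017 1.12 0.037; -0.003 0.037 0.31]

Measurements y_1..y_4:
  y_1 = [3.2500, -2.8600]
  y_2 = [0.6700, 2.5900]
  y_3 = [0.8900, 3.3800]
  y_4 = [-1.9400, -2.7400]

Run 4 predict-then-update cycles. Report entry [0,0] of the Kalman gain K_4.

K[0,0] = 0.6591

step 1: x^-=[1.1884, -2.6230, 1.3301]  P^-=[1.0187 0.1705 -0.2394; 0.1705 1.8979 -0.2997; -0.2394 -0.2997 0.7044]  S=[1.3204 0.5736; 0.5736 2.5440]  K=[0.8248 -0.0323; -0.0505 0.7617; -0.2615 -0.0538]  nu=[2.4843, -0.6552]  x^+=[3.2587, -3.2475, 0.7158]  P^+=[0.1482 -0.0733 0.0616; -0.0733 0.4626 -0.1003; 0.0616 -0.1003 0.5907]
step 2: x^-=[2.7431, -3.6852, 0.5370]  P^-=[0.4168 -0.0100 -0.0804; -0.0100 0.9009 -0.2716; -0.0804 -0.2716 0.8780]  S=[0.6361 0.1682; 0.1682 1.4407]  K=[0.6801 -0.0225; 0.0062 0.6041; -0.3550 -0.0995]  nu=[-1.6923, 5.5631]  x^+=[1.4670, -0.3351, 0.5842]  P^+=[0.1270 -0.0622 0.0800; -0.0622 0.3739 -0.1474; 0.0800 -0.1474 0.7716]
step 3: x^-=[1.2110, -0.3036, 0.2495]  P^-=[0.4013 0.0129 -0.1002; 0.0129 0.7905 -0.3287; -0.1002 -0.3287 1.0269]  S=[0.6351 0.1841; 0.1841 1.3295]  K=[0.6636 -0.0173; 0.0384 0.5668; -0.4201 -0.1299]  nu=[-0.2568, 3.3680]  x^+=[0.9825, 1.5957, -0.0801]  P^+=[0.1254 -0.0594 0.0885; -0.0594 0.3543 -0.1758; 0.0885 -0.1758 0.8722]
step 4: x^-=[0.9694, 2.1290, -0.6164]  P^-=[0.4019 0.0251 -0.1146; 0.0251 0.7748 -0.3699; -0.1146 -0.3699 1.1126]  S=[0.6455 0.1993; 0.1993 1.3116]  K=[0.6591 -0.0163; 0.0540 0.5589; -0.4531 -0.1493]  nu=[-3.1783, -5.0400]  x^+=[-1.0436, -0.8593, 1.5760]  P^+=[0.1254 -0.0592 0.0931; -0.0592 0.3512 -0.1926; 0.0931 -0.1926 0.9239]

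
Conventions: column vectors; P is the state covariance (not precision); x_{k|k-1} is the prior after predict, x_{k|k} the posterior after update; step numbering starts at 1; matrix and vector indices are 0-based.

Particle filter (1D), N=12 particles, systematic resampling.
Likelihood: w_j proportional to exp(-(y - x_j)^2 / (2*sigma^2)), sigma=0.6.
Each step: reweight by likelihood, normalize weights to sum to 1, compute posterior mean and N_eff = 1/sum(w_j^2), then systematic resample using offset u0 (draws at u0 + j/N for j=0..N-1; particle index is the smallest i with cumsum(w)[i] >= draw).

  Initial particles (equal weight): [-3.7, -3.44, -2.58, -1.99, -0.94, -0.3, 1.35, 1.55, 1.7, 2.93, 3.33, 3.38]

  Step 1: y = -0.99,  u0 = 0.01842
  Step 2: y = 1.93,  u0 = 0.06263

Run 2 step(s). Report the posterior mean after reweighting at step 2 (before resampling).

step 1: w=[0.0000, 0.0001, 0.0167, 0.1391, 0.5558, 0.2879, 0.0003, 0.0001, 0.0000, 0.0000, 0.0000, 0.0000]  mean=-0.9286  Neff=2.4304  idx=[3, 3, 4, 4, 4, 4, 4, 4, 4, 5, 5, 5]
step 2: w=[0.0000, 0.0000, 0.0035, 0.0035, 0.0035, 0.0035, 0.0035, 0.0035, 0.0035, 0.3252, 0.3252, 0.3252]  mean=-0.3157  Neff=3.1515  idx=[9, 9, 9, 9, 10, 10, 10, 10, 11, 11, 11, 11]

post_mean = -0.3157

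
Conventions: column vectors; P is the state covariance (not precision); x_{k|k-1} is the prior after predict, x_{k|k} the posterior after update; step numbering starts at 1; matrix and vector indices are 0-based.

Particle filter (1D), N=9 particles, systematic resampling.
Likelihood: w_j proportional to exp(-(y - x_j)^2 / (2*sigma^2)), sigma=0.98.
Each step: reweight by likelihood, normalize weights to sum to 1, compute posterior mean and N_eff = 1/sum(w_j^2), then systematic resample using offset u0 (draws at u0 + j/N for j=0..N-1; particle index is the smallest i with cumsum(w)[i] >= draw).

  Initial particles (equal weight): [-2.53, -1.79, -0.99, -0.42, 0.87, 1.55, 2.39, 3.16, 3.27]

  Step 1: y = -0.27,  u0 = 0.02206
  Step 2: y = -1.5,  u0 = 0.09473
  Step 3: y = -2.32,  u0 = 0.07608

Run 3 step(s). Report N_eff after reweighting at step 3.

step 1: w=[0.0247, 0.1058, 0.2691, 0.3483, 0.1791, 0.0628, 0.0089, 0.0008, 0.0005]  mean=-0.3860  Neff=4.1383  idx=[0, 2, 2, 2, 3, 3, 3, 4, 4]
step 2: w=[0.1166, 0.1769, 0.1769, 0.1769, 0.1103, 0.1103, 0.1103, 0.0109, 0.0109]  mean=-0.9404  Neff=6.9342  idx=[0, 1, 2, 2, 3, 4, 5, 6, 7]
step 3: w=[0.3222, 0.1313, 0.1313, 0.1313, 0.1313, 0.0503, 0.0503, 0.0503, 0.0016]  mean=-1.3971  Neff=5.5442  idx=[0, 0, 0, 1, 2, 3, 4, 5, 7]

N_eff = 5.5442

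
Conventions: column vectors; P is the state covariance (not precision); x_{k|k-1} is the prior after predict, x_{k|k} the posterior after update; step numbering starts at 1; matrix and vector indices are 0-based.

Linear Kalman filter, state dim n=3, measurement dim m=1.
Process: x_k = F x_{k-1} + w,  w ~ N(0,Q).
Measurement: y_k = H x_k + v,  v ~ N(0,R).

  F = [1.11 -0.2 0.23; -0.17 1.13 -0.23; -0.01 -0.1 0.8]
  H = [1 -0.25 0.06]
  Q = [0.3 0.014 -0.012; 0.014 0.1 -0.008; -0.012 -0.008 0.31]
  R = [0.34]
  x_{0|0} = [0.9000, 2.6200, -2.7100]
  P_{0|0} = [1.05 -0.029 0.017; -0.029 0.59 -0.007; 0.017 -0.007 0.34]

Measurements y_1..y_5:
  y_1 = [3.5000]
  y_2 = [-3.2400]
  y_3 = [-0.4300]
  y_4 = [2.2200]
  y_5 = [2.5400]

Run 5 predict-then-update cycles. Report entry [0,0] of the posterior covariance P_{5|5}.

P_post[0,0] = 0.2353

step 1: x^-=[-0.1483, 3.4309, -2.4390]  P^-=[1.6575 -0.3800 0.0702; -0.3800 0.9178 -0.1444; 0.0702 -0.1444 0.5344]  S=[2.2595]  K=[0.7775; -0.2735; 0.0612]  nu=[4.6524]  x^+=[3.4687, 2.1583, -2.1541]  P^+=[0.2917 0.1006 -0.0374; 0.1006 0.7487 -0.1065; -0.0374 -0.1065 0.5259]
step 2: x^-=[2.9232, 2.3446, -1.9738]  P^-=[0.6633 -0.1301 0.0719; -0.1301 1.1061 -0.2821; 0.0719 -0.2821 0.6719]  S=[1.1570]  K=[0.6051; -0.3661; 0.1580]  nu=[-5.4586]  x^+=[-0.3800, 4.3430, -2.8361]  P^+=[0.2396 0.1262 -0.0387; 0.1262 0.9511 -0.2151; -0.0387 -0.2151 0.6431]
step 3: x^-=[-1.9427, 5.6245, -2.6994]  P^-=[0.6113 -0.1720 0.1141; -0.1720 1.4157 -0.4269; 0.1141 -0.4269 0.7664]  S=[1.1551]  K=[0.5724; -0.4775; 0.2310]  nu=[3.0807]  x^+=[-0.1792, 4.1534, -1.9879]  P^+=[0.2329 0.1437 -0.0386; 0.1437 1.1523 -0.2995; -0.0386 -0.2995 0.7048]
step 4: x^-=[-1.4868, 5.1810, -2.0038]  P^-=[0.6143 -0.2228 0.1431; -0.2228 1.7129 -0.5392; 0.1431 -0.5392 0.8214]  S=[1.2091]  K=[0.5613; -0.5652; 0.2706]  nu=[5.1223]  x^+=[1.3881, 2.2859, -0.6178]  P^+=[0.2334 0.1608 -0.0405; 0.1608 1.3266 -0.3543; -0.0405 -0.3543 0.7329]
step 5: x^-=[0.9415, 2.4892, -0.7367]  P^-=[0.6200 -0.2580 0.1582; -0.2580 1.9587 -0.6145; 0.1582 -0.6145 0.8500]  S=[1.2519]  K=[0.5543; -0.6267; 0.2898]  nu=[2.2650]  x^+=[2.1971, 1.0697, -0.0803]  P^+=[0.2353 0.1769 -0.0429; 0.1769 1.4671 -0.3871; -0.0429 -0.3871 0.7449]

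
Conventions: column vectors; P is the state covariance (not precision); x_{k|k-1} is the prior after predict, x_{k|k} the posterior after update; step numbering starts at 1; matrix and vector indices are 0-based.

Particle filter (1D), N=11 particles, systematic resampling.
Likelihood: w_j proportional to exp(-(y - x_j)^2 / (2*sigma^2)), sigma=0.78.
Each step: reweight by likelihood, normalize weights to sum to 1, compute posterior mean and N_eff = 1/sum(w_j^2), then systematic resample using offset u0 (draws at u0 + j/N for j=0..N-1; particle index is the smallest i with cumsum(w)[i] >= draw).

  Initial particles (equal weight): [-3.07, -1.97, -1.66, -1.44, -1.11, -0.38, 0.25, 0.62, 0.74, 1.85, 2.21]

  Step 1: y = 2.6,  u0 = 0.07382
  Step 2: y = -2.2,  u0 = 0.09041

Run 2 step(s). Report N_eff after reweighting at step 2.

step 1: w=[0.0000, 0.0000, 0.0000, 0.0000, 0.0000, 0.0004, 0.0066, 0.0246, 0.0359, 0.3884, 0.5441]  mean=1.9643  Neff=2.2280  idx=[9, 9, 9, 9, 9, 10, 10, 10, 10, 10, 10]
step 2: w=[0.1821, 0.1821, 0.1821, 0.1821, 0.1821, 0.0149, 0.0149, 0.0149, 0.0149, 0.0149, 0.0149]  mean=1.8822  Neff=5.9823  idx=[0, 0, 1, 1, 2, 2, 3, 3, 4, 4, 10]

N_eff = 5.9823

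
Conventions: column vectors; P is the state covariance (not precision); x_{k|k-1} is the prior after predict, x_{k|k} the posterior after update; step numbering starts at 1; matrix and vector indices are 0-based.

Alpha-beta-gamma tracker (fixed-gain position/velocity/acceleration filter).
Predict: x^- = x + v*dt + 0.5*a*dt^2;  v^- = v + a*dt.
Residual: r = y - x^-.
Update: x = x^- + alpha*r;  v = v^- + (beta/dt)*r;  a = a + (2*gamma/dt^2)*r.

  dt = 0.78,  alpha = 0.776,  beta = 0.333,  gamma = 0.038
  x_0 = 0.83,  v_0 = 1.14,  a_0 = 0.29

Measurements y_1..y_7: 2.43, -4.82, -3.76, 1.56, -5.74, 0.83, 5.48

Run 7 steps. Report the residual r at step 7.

resid = 5.5244

step 1: x_pred=1.8074  r=0.6226  x^+=2.2905  v^+=1.6320  a^+=0.3678
step 2: x_pred=3.6754  r=-8.4954  x^+=-2.9170  v^+=-1.7080  a^+=-0.6935
step 3: x_pred=-4.4602  r=0.7002  x^+=-3.9169  v^+=-1.9500  a^+=-0.6060
step 4: x_pred=-5.6222  r=7.1822  x^+=-0.0488  v^+=0.6436  a^+=0.2912
step 5: x_pred=0.5418  r=-6.2818  x^+=-4.3329  v^+=-1.8111  a^+=-0.4935
step 6: x_pred=-5.8957  r=6.7257  x^+=-0.6765  v^+=0.6753  a^+=0.3466
step 7: x_pred=-0.0444  r=5.5244  x^+=4.2425  v^+=3.3042  a^+=1.0367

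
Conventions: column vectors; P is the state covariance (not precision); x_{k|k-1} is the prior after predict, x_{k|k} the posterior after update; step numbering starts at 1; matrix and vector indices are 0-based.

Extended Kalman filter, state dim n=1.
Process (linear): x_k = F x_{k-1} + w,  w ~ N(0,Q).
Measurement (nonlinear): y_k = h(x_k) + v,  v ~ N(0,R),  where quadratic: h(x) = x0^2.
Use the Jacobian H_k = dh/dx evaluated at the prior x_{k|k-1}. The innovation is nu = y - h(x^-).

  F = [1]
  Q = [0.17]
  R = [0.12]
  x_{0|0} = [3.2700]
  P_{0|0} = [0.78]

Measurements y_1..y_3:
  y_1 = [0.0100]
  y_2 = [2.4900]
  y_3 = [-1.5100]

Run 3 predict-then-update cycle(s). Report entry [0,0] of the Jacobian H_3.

step 1: x^-=[3.2700]  P^-=[0.9500]  H_jac=[6.5400]  S=[40.7530]  K=[0.1525]  nu=[-10.6829]  x^+=[1.6413]  P^+=[0.0028]
step 2: x^-=[1.6413]  P^-=[0.1728]  H_jac=[3.2827]  S=[1.9821]  K=[0.2862]  nu=[-0.2040]  x^+=[1.5830]  P^+=[0.0105]
step 3: x^-=[1.5830]  P^-=[0.1805]  H_jac=[3.1659]  S=[1.9288]  K=[0.2962]  nu=[-4.0158]  x^+=[0.3934]  P^+=[0.0112]

H_jac[0,0] = 3.1659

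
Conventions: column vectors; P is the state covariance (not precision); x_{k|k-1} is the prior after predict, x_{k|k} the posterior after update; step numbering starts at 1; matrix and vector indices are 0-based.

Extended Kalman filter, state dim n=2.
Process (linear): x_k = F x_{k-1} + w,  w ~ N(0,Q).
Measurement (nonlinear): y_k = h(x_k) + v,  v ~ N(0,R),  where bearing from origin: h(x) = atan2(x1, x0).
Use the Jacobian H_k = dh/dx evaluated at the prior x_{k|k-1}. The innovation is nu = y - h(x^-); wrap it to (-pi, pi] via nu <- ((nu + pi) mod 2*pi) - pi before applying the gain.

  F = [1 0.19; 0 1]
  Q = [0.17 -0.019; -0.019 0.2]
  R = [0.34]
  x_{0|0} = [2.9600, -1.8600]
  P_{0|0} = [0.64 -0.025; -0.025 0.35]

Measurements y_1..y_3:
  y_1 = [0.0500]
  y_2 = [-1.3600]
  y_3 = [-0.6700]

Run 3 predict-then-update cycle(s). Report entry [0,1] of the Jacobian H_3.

H_jac[0,1] = 0.2495

step 1: x^-=[2.6066, -1.8600]  P^-=[0.8131 0.0225; 0.0225 0.5500]  H_jac=[0.1814 0.2542]  S=[0.4044]  K=[0.3789; 0.3558]  nu=[0.6698]  x^+=[2.8604, -1.6217]  P^+=[0.7551 -0.0320; -0.0320 0.4988]
step 2: x^-=[2.5523, -1.6217]  P^-=[0.9309 0.0437; 0.0437 0.6988]  H_jac=[0.1774 0.2791]  S=[0.4281]  K=[0.4142; 0.4738]  nu=[-0.7940]  x^+=[2.2234, -1.9978]  P^+=[0.8575 -0.0403; -0.0403 0.6027]
step 3: x^-=[1.8438, -1.9978]  P^-=[1.0339 0.0553; 0.0553 0.8027]  H_jac=[0.2703 0.2495]  S=[0.4730]  K=[0.6201; 0.4550]  nu=[0.1555]  x^+=[1.9402, -1.9271]  P^+=[0.8521 -0.0782; -0.0782 0.7048]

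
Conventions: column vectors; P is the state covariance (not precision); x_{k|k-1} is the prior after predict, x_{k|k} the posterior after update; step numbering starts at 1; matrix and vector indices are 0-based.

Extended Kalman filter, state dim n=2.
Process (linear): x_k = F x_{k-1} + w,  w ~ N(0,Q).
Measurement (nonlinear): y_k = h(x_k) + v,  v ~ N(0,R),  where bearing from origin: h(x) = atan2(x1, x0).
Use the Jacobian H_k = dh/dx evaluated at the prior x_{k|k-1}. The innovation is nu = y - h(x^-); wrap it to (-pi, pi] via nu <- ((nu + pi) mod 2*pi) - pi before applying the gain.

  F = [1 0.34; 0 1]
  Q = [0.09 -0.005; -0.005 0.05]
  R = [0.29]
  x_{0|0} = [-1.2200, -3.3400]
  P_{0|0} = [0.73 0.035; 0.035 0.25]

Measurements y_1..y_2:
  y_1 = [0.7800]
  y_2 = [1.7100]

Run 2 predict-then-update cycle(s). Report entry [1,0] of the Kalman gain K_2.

step 1: x^-=[-2.3556, -3.3400]  P^-=[0.8727 0.1150; 0.1150 0.3000]  H_jac=[0.1999 -0.1410]  S=[0.3244]  K=[0.4880; -0.0595]  nu=[2.9651]  x^+=[-0.9088, -3.5165]  P^+=[0.7955 0.1244; 0.1244 0.2989]
step 2: x^-=[-2.1044, -3.5165]  P^-=[1.0046 0.2210; 0.2210 0.3489]  H_jac=[0.2094 -0.1253]  S=[0.3279]  K=[0.5570; 0.0078]  nu=[-2.4631]  x^+=[-3.4764, -3.5358]  P^+=[0.9029 0.2196; 0.2196 0.3488]

K[1,0] = 0.0078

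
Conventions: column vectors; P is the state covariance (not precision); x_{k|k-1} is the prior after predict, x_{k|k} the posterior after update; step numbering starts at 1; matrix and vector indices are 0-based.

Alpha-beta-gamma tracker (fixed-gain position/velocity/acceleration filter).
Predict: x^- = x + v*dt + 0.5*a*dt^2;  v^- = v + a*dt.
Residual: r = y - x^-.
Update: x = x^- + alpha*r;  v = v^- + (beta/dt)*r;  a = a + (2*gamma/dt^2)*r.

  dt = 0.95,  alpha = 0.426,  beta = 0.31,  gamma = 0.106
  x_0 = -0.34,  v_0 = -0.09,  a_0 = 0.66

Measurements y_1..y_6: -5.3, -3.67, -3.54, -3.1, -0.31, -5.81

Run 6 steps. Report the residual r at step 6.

step 1: x_pred=-0.1277  r=-5.1723  x^+=-2.3311  v^+=-1.1508  a^+=-0.5550
step 2: x_pred=-3.6748  r=0.0048  x^+=-3.6728  v^+=-1.6765  a^+=-0.5539
step 3: x_pred=-5.5154  r=1.9754  x^+=-4.6739  v^+=-1.5581  a^+=-0.0899
step 4: x_pred=-6.1946  r=3.0946  x^+=-4.8763  v^+=-0.6336  a^+=0.6371
step 5: x_pred=-5.1908  r=4.8808  x^+=-3.1116  v^+=1.5643  a^+=1.7836
step 6: x_pred=-0.8207  r=-4.9893  x^+=-2.9461  v^+=1.6306  a^+=0.6116

resid = -4.9893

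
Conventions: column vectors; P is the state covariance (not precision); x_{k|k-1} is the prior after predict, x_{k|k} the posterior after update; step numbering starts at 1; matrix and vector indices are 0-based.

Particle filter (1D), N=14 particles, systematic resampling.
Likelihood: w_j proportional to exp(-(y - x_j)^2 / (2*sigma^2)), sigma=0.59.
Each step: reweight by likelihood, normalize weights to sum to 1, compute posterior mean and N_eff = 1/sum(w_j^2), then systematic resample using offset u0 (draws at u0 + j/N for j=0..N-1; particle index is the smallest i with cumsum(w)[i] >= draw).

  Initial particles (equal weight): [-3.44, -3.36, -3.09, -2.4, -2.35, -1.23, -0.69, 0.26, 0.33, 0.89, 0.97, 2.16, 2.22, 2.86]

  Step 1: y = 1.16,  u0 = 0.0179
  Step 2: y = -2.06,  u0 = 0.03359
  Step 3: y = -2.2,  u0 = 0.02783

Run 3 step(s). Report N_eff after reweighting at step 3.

N_eff = 13.4571

step 1: w=[0.0000, 0.0000, 0.0000, 0.0000, 0.0000, 0.0001, 0.0024, 0.1043, 0.1241, 0.3008, 0.3171, 0.0794, 0.0665, 0.0053]  mean=0.9757  Neff=4.3851  idx=[7, 7, 8, 9, 9, 9, 9, 9, 10, 10, 10, 10, 11, 12]
step 2: w=[0.3728, 0.3728, 0.2322, 0.0032, 0.0032, 0.0032, 0.0032, 0.0032, 0.0016, 0.0016, 0.0016, 0.0016, 0.0000, 0.0000]  mean=0.2907  Neff=3.0125  idx=[0, 0, 0, 0, 0, 1, 1, 1, 1, 1, 2, 2, 2, 2]
step 3: w=[0.0805, 0.0805, 0.0805, 0.0805, 0.0805, 0.0805, 0.0805, 0.0805, 0.0805, 0.0805, 0.0487, 0.0487, 0.0487, 0.0487]  mean=0.2736  Neff=13.4571  idx=[0, 1, 2, 3, 3, 4, 5, 6, 7, 8, 9, 10, 11, 13]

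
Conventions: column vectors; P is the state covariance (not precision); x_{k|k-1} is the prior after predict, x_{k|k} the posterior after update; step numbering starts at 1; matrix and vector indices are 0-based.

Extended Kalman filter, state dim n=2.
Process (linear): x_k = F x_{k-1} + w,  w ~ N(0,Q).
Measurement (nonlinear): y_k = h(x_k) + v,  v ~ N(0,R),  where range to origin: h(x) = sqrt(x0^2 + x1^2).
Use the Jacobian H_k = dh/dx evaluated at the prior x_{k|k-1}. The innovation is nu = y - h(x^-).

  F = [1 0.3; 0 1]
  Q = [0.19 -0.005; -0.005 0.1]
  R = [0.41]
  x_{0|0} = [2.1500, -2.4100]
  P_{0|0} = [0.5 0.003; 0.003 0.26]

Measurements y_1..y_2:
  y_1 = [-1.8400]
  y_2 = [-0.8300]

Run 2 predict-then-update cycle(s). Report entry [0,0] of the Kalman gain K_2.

step 1: x^-=[1.4270, -2.4100]  P^-=[0.7152 0.0760; 0.0760 0.3600]  H_jac=[0.5095 -0.8605]  S=[0.7956]  K=[0.3758; -0.3407]  nu=[-4.6408]  x^+=[-0.3171, -0.8289]  P^+=[0.6028 0.1779; 0.1779 0.2677]
step 2: x^-=[-0.5658, -0.8289]  P^-=[0.9236 0.2532; 0.2532 0.3677]  H_jac=[-0.5638 -0.8259]  S=[1.1901]  K=[-0.6132; -0.3751]  nu=[-1.8336]  x^+=[0.5586, -0.1412]  P^+=[0.4761 -0.0206; -0.0206 0.2002]

K[0,0] = -0.6132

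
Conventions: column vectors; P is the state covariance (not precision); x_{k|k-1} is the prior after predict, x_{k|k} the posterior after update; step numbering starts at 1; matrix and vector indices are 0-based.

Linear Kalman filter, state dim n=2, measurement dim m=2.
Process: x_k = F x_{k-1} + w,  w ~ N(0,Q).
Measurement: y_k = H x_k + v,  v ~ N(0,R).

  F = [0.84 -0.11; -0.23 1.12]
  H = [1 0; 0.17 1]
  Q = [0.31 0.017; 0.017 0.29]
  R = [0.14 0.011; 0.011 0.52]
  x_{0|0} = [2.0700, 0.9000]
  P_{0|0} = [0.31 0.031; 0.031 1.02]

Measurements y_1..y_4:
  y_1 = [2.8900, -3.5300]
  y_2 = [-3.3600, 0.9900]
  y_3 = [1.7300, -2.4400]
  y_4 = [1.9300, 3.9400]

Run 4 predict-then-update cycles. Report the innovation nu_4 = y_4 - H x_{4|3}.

innov = [1.0040, 5.8528]

step 1: x^-=[1.6398, 0.5319]  P^-=[0.5353 -0.1386; -0.1386 1.5699]  S=[0.6753 -0.0366; -0.0366 2.0583]  K=[0.7922 -0.0090; -0.1647 0.7484]  nu=[1.2502, -4.3407]  x^+=[2.6695, -2.9224]  P^+=[0.1108 -0.0148; -0.0148 0.3899]
step 2: x^-=[2.5638, -3.8870]  P^-=[0.3956 -0.0668; -0.0668 0.7925]  S=[0.5356 0.0115; 0.0115 1.3013]  K=[0.7388 -0.0061; -0.1375 0.6015]  nu=[-5.9238, 4.4412]  x^+=[-1.8398, -0.4007]  P^+=[0.1034 -0.0126; -0.0126 0.3134]
step 3: x^-=[-1.5013, -0.0256]  P^-=[0.3891 -0.0538; -0.0538 0.6952]  S=[0.5291 0.0233; 0.0233 1.2081]  K=[0.7356 -0.0040; -0.1268 0.5703]  nu=[3.2313, -2.1592]  x^+=[0.8841, -1.6668]  P^+=[0.1029 -0.0115; -0.0115 0.2971]
step 4: x^-=[0.9260, -2.0702]  P^-=[0.3883 -0.0506; -0.0506 0.6741]  S=[0.5283 0.0264; 0.0264 1.1881]  K=[0.7352 -0.0034; -0.1239 0.5629]  nu=[1.0040, 5.8528]  x^+=[1.6444, 1.0997]  P^+=[0.1029 -0.0112; -0.0112 0.2932]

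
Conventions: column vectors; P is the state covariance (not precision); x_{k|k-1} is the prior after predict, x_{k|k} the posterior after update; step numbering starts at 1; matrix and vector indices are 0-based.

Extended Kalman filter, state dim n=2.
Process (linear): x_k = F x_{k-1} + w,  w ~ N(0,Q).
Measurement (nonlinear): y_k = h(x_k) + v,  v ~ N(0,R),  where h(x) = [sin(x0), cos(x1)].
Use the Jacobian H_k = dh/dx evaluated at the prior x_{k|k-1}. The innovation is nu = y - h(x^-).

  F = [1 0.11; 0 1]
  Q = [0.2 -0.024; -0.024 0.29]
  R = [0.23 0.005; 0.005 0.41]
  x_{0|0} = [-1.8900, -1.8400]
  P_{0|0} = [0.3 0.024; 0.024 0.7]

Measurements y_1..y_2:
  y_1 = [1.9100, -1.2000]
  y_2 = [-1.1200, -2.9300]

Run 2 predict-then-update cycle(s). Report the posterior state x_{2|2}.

x_post = [-3.2180, -3.6574]

step 1: x^-=[-2.0924, -1.8400]  P^-=[0.5137 0.0770; 0.0770 0.9900]  H_jac=[-0.4983 0.0000; 0.0000 0.9640]  S=[0.3576 -0.0320; -0.0320 1.3300]  K=[-0.7125 0.0387; -0.0432 0.7165]  nu=[2.7770, -0.9340]  x^+=[-4.1071, -2.6292]  P^+=[0.3285 0.0128; 0.0128 0.3045]
step 2: x^-=[-4.3963, -2.6292]  P^-=[0.5350 0.0223; 0.0223 0.5945]  H_jac=[-0.3108 0.0000; 0.0000 0.4902]  S=[0.2817 0.0016; 0.0016 0.5529]  K=[-0.5904 0.0214; -0.0276 0.5272]  nu=[-2.0705, -2.0584]  x^+=[-3.2180, -3.6574]  P^+=[0.4366 0.0119; 0.0119 0.4407]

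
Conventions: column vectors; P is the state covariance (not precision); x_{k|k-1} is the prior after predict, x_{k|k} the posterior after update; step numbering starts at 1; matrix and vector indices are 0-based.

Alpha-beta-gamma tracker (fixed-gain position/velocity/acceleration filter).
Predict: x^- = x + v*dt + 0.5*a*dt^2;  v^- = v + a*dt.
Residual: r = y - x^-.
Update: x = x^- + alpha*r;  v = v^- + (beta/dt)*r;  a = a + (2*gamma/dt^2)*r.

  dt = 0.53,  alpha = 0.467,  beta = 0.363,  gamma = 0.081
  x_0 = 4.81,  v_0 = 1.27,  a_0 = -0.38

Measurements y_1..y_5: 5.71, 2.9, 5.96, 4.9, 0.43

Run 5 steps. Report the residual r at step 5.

step 1: x_pred=5.4297  r=0.2803  x^+=5.5606  v^+=1.2606  a^+=-0.2184
step 2: x_pred=6.1980  r=-3.2980  x^+=4.6579  v^+=-1.1140  a^+=-2.1204
step 3: x_pred=3.7696  r=2.1904  x^+=4.7925  v^+=-0.7376  a^+=-0.8572
step 4: x_pred=4.2812  r=0.6188  x^+=4.5702  v^+=-0.7681  a^+=-0.5003
step 5: x_pred=4.0928  r=-3.6628  x^+=2.3823  v^+=-3.5419  a^+=-2.6127

resid = -3.6628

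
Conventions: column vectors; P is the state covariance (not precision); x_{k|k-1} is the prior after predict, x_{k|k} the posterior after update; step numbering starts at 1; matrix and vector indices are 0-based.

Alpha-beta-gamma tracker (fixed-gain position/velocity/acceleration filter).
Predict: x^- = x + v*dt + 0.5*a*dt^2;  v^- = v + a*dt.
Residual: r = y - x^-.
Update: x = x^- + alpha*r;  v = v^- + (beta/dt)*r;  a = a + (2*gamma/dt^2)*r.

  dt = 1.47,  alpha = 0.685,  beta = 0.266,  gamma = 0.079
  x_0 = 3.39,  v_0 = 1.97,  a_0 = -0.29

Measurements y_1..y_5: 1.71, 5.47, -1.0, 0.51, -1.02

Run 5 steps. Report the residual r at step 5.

step 1: x_pred=5.9726  r=-4.2626  x^+=3.0527  v^+=0.7724  a^+=-0.6017
step 2: x_pred=3.5380  r=1.9320  x^+=4.8614  v^+=0.2375  a^+=-0.4604
step 3: x_pred=4.7131  r=-5.7131  x^+=0.7996  v^+=-1.4731  a^+=-0.8781
step 4: x_pred=-2.3146  r=2.8246  x^+=-0.3797  v^+=-2.2528  a^+=-0.6716
step 5: x_pred=-4.4171  r=3.3971  x^+=-2.0901  v^+=-2.6254  a^+=-0.4232

resid = 3.3971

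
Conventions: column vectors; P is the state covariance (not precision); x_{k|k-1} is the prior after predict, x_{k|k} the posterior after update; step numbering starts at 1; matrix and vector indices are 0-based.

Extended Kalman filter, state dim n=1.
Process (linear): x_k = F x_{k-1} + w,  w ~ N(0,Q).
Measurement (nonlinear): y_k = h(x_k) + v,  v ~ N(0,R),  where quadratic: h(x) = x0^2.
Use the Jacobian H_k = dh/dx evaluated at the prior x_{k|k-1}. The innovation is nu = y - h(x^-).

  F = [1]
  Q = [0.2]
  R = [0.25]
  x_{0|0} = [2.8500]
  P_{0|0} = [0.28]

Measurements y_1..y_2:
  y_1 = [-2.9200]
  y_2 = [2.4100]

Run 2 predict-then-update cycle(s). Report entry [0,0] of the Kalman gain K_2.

step 1: x^-=[2.8500]  P^-=[0.4800]  H_jac=[5.7000]  S=[15.8452]  K=[0.1727]  nu=[-11.0425]  x^+=[0.9433]  P^+=[0.0076]
step 2: x^-=[0.9433]  P^-=[0.2076]  H_jac=[1.8866]  S=[0.9888]  K=[0.3960]  nu=[1.5202]  x^+=[1.5454]  P^+=[0.0525]

K[0,0] = 0.3960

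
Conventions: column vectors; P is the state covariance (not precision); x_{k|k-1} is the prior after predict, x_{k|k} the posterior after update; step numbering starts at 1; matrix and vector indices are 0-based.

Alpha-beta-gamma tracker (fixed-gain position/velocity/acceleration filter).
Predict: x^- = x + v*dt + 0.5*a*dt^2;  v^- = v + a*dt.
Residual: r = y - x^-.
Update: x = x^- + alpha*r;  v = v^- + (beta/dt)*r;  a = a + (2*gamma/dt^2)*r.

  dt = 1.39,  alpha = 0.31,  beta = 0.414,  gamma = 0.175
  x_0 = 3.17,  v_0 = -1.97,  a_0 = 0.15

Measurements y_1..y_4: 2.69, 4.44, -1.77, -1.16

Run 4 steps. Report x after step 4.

step 1: x_pred=0.5766  r=2.1134  x^+=1.2318  v^+=-1.1320  a^+=0.5328
step 2: x_pred=0.1730  r=4.2670  x^+=1.4957  v^+=0.8795  a^+=1.3058
step 3: x_pred=3.9797  r=-5.7497  x^+=2.1973  v^+=0.9821  a^+=0.2642
step 4: x_pred=3.8177  r=-4.9777  x^+=2.2746  v^+=-0.1332  a^+=-0.6375

x_post = 2.2746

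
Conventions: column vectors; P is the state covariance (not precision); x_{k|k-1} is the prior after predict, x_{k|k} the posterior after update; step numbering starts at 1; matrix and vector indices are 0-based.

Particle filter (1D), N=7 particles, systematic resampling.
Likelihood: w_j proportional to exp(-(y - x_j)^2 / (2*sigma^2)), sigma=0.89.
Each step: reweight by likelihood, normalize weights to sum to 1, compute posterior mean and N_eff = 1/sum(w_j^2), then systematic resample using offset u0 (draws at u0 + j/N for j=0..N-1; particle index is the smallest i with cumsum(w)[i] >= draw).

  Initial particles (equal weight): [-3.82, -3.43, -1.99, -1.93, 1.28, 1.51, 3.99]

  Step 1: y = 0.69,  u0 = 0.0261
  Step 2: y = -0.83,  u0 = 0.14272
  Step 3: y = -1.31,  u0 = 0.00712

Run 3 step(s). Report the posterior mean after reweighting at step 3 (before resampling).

step 1: w=[0.0000, 0.0000, 0.0072, 0.0089, 0.5417, 0.4414, 0.0007]  mean=1.3312  Neff=2.0472  idx=[4, 4, 4, 4, 5, 5, 5]
step 2: w=[0.1795, 0.1795, 0.1795, 0.1795, 0.0941, 0.0941, 0.0941]  mean=1.3449  Neff=6.4366  idx=[0, 1, 2, 3, 3, 5, 6]
step 3: w=[0.1692, 0.1692, 0.1692, 0.1692, 0.1692, 0.0771, 0.0771]  mean=1.3155  Neff=6.4534  idx=[0, 0, 1, 2, 3, 4, 5]

post_mean = 1.3155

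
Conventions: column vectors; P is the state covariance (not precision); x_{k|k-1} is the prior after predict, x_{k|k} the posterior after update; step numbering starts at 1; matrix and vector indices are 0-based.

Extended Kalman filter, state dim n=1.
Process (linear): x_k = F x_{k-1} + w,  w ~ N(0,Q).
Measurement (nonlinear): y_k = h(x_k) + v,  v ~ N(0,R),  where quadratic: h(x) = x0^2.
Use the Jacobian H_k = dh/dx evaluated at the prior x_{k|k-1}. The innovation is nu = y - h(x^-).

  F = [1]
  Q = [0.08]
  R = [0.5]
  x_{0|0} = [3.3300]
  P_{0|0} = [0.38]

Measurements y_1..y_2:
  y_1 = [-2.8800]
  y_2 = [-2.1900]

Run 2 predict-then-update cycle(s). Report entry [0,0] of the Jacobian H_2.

H_jac[0,0] = 2.5655

step 1: x^-=[3.3300]  P^-=[0.4600]  H_jac=[6.6600]  S=[20.9036]  K=[0.1466]  nu=[-13.9689]  x^+=[1.2827]  P^+=[0.0110]
step 2: x^-=[1.2827]  P^-=[0.0910]  H_jac=[2.5655]  S=[1.0989]  K=[0.2124]  nu=[-3.8354]  x^+=[0.4679]  P^+=[0.0414]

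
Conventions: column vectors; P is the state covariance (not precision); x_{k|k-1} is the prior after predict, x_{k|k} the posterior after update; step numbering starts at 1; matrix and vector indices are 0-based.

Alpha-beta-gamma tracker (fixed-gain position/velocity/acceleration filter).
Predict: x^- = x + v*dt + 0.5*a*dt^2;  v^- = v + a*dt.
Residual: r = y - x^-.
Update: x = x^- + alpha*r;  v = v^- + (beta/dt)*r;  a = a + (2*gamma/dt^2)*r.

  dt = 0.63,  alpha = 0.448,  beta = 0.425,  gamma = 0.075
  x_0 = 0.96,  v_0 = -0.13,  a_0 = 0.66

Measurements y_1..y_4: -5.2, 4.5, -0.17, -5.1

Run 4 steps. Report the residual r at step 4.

step 1: x_pred=1.0091  r=-6.2091  x^+=-1.7726  v^+=-3.9029  a^+=-1.6866
step 2: x_pred=-4.5661  r=9.0661  x^+=-0.5045  v^+=1.1506  a^+=1.7398
step 3: x_pred=0.5656  r=-0.7356  x^+=0.2361  v^+=1.7504  a^+=1.4617
step 4: x_pred=1.6289  r=-6.7289  x^+=-1.3857  v^+=-1.8681  a^+=-1.0813

resid = -6.7289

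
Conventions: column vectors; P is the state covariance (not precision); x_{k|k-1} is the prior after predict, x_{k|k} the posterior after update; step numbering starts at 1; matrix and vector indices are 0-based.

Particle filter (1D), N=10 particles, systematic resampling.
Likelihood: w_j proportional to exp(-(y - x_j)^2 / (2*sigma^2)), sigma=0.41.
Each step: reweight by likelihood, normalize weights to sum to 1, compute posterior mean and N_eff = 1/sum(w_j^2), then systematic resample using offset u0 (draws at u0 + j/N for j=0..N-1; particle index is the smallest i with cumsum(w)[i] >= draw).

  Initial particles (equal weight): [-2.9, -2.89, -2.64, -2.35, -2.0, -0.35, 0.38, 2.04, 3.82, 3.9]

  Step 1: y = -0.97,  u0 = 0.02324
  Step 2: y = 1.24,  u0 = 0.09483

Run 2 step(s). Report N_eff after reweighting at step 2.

N_eff = 8.0000

step 1: w=[0.0000, 0.0000, 0.0007, 0.0094, 0.1153, 0.8626, 0.0120, 0.0000, 0.0000, 0.0000]  mean=-0.5521  Neff=1.3201  idx=[4, 4, 5, 5, 5, 5, 5, 5, 5, 5]
step 2: w=[0.0000, 0.0000, 0.1250, 0.1250, 0.1250, 0.1250, 0.1250, 0.1250, 0.1250, 0.1250]  mean=-0.3500  Neff=8.0000  idx=[2, 3, 4, 5, 5, 6, 7, 8, 9, 9]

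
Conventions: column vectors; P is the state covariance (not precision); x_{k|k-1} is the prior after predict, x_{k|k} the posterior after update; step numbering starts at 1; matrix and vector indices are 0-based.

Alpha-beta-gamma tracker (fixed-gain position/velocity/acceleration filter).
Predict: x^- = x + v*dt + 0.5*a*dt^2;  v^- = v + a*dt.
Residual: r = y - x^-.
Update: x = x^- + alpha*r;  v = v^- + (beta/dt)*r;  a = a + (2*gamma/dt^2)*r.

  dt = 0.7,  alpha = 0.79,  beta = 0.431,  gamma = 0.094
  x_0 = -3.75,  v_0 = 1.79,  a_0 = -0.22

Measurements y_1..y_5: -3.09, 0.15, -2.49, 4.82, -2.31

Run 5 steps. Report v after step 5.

step 1: x_pred=-2.5509  r=-0.5391  x^+=-2.9768  v^+=1.3041  a^+=-0.4268
step 2: x_pred=-2.1685  r=2.3185  x^+=-0.3369  v^+=2.4328  a^+=0.4627
step 3: x_pred=1.4795  r=-3.9695  x^+=-1.6564  v^+=0.3127  a^+=-1.0603
step 4: x_pred=-1.6973  r=6.5173  x^+=3.4514  v^+=3.5833  a^+=1.4403
step 5: x_pred=6.3125  r=-8.6225  x^+=-0.4993  v^+=-0.7175  a^+=-1.8680

v_post = -0.7175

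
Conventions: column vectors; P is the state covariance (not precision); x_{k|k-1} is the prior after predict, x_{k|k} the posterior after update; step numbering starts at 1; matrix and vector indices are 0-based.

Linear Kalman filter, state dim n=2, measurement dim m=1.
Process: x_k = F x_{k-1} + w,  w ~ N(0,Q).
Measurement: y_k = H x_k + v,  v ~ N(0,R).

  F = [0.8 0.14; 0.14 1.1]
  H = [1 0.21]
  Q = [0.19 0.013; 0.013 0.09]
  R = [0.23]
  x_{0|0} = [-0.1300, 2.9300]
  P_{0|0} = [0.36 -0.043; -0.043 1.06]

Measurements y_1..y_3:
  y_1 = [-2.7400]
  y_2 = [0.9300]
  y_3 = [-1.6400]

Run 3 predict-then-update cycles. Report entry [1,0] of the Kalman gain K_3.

K[1,0] = 0.6789

step 1: x^-=[0.3062, 3.2048]  P^-=[0.4315 0.1779; 0.1779 1.3664]  S=[0.7965]  K=[0.5887; 0.5836]  nu=[-3.7192]  x^+=[-1.8833, 1.0344]  P^+=[0.1555 -0.0958; -0.0958 1.0952]
step 2: x^-=[-1.3618, 0.8741]  P^-=[0.2895 0.1129; 0.1129 1.3887]  S=[0.6282]  K=[0.4986; 0.6440]  nu=[2.1082]  x^+=[-0.3105, 2.2318]  P^+=[0.1333 -0.0888; -0.0888 1.1282]
step 3: x^-=[0.0640, 2.4115]  P^-=[0.2776 0.1218; 0.1218 1.4303]  S=[0.6218]  K=[0.4875; 0.6789]  nu=[-2.2104]  x^+=[-1.0136, 0.9107]  P^+=[0.1298 -0.0840; -0.0840 1.1437]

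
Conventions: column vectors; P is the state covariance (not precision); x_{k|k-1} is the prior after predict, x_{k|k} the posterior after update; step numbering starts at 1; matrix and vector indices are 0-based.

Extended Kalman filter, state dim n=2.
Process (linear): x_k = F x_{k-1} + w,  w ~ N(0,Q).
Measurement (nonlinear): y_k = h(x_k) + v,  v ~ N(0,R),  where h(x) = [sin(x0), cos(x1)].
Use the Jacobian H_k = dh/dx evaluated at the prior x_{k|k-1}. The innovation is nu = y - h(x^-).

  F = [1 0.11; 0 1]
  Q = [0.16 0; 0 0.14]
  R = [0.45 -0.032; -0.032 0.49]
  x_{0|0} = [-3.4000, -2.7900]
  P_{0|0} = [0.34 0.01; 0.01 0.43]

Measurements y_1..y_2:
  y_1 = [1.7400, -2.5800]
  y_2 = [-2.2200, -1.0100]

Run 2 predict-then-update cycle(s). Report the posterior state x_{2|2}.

step 1: x^-=[-3.7069, -2.7900]  P^-=[0.5074 0.0573; 0.0573 0.5700]  H_jac=[-0.8444 0.0000; 0.0000 0.3444]  S=[0.8118 -0.0487; -0.0487 0.5576]  K=[-0.5284 -0.0107; -0.0387 0.3487]  nu=[1.2043, -1.6412]  x^+=[-4.3257, -3.4088]  P^+=[0.2812 0.0338; 0.0338 0.4997]
step 2: x^-=[-4.7007, -3.4088]  P^-=[0.4547 0.0888; 0.0888 0.6397]  H_jac=[-0.0117 0.0000; 0.0000 -0.2641]  S=[0.4501 -0.0317; -0.0317 0.5346]  K=[-0.0150 -0.0448; -0.0247 -0.3174]  nu=[-3.2199, -0.0455]  x^+=[-4.6504, -3.3149]  P^+=[0.4536 0.0812; 0.0812 0.5860]

x_post = [-4.6504, -3.3149]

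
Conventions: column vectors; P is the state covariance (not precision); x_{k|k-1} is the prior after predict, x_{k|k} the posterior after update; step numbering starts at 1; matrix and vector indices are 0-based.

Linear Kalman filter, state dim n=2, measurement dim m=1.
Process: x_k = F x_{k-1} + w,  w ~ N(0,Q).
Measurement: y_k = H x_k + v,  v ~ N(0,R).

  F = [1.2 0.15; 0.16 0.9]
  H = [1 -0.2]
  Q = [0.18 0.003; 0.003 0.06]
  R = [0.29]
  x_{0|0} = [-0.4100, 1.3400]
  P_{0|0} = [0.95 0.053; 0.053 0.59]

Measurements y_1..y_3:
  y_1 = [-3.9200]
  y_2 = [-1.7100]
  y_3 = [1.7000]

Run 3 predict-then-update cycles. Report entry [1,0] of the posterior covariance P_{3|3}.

P_post[1,0] = 0.1692

step 1: x^-=[-0.2910, 1.1404]  P^-=[1.5804 0.3236; 0.3236 0.5775]  S=[1.7640]  K=[0.8592; 0.1179]  nu=[-3.4009]  x^+=[-3.2130, 0.7393]  P^+=[0.2781 0.1448; 0.1448 0.5529]
step 2: x^-=[-3.7448, 0.1513]  P^-=[0.6451 0.2909; 0.2909 0.5567]  S=[0.8410]  K=[0.6979; 0.2135]  nu=[2.0650]  x^+=[-2.3037, 0.5922]  P^+=[0.2355 0.1656; 0.1656 0.5184]
step 3: x^-=[-2.6756, 0.1644]  P^-=[0.5904 0.3010; 0.3010 0.5336]  S=[0.7813]  K=[0.6786; 0.2487]  nu=[4.4084]  x^+=[0.3159, 1.2606]  P^+=[0.2306 0.1692; 0.1692 0.4853]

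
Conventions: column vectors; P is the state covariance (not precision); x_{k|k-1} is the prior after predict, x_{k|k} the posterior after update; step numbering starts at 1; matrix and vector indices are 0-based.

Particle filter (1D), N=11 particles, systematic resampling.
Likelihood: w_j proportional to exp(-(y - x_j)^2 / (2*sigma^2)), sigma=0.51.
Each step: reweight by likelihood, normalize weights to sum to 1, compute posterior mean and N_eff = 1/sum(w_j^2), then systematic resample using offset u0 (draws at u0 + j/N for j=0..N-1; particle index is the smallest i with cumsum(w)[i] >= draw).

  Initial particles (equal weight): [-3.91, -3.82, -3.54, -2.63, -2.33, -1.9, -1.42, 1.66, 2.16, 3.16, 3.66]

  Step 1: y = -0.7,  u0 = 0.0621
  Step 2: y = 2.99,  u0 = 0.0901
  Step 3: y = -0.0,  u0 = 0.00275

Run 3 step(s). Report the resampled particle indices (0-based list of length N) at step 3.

resampled_idx = [0, 1, 2, 3, 4, 5, 6, 7, 8, 9, 10]

step 1: w=[0.0000, 0.0000, 0.0000, 0.0018, 0.0138, 0.1431, 0.8413, 0.0001, 0.0000, 0.0000, 0.0000]  mean=-1.5032  Neff=1.3727  idx=[5, 5, 6, 6, 6, 6, 6, 6, 6, 6, 6]
step 2: w=[0.0000, 0.0000, 0.1111, 0.1111, 0.1111, 0.1111, 0.1111, 0.1111, 0.1111, 0.1111, 0.1111]  mean=-1.4200  Neff=9.0008  idx=[2, 3, 4, 5, 6, 6, 7, 8, 9, 10, 10]
step 3: w=[0.0909, 0.0909, 0.0909, 0.0909, 0.0909, 0.0909, 0.0909, 0.0909, 0.0909, 0.0909, 0.0909]  mean=-1.4200  Neff=11.0000  idx=[0, 1, 2, 3, 4, 5, 6, 7, 8, 9, 10]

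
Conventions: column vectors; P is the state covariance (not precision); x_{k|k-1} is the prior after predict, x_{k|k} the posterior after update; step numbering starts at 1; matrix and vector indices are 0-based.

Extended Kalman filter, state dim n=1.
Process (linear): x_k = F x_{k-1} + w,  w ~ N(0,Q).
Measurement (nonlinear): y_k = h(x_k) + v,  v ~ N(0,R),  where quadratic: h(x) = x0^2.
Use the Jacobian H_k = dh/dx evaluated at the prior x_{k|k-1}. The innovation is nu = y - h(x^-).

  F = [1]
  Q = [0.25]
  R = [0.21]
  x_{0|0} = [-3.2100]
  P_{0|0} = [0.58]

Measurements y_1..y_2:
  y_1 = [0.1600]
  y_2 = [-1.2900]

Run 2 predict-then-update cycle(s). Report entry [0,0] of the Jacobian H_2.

H_jac[0,0] = -3.2791

step 1: x^-=[-3.2100]  P^-=[0.8300]  H_jac=[-6.4200]  S=[34.4196]  K=[-0.1548]  nu=[-10.1441]  x^+=[-1.6396]  P^+=[0.0051]
step 2: x^-=[-1.6396]  P^-=[0.2551]  H_jac=[-3.2791]  S=[2.9526]  K=[-0.2833]  nu=[-3.9782]  x^+=[-0.5127]  P^+=[0.0181]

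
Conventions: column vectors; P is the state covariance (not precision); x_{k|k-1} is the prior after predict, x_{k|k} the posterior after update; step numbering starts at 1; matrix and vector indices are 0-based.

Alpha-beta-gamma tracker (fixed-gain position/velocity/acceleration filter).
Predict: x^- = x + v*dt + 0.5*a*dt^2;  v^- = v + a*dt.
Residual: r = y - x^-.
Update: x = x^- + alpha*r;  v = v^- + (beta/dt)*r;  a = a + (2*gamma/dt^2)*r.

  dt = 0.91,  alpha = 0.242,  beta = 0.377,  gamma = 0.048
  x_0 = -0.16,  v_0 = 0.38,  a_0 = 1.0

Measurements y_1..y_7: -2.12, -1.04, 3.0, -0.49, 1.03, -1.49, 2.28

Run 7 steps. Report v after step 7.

step 1: x_pred=0.5998  r=-2.7199  x^+=-0.0584  v^+=0.1632  a^+=0.6847
step 2: x_pred=0.3737  r=-1.4137  x^+=0.0316  v^+=0.2006  a^+=0.5208
step 3: x_pred=0.4298  r=2.5702  x^+=1.0518  v^+=1.7394  a^+=0.8188
step 4: x_pred=2.9736  r=-3.4636  x^+=2.1354  v^+=1.0495  a^+=0.4172
step 5: x_pred=3.2632  r=-2.2332  x^+=2.7228  v^+=0.5040  a^+=0.1584
step 6: x_pred=3.2470  r=-4.7370  x^+=2.1007  v^+=-1.3144  a^+=-0.3908
step 7: x_pred=0.7428  r=1.5372  x^+=1.1148  v^+=-1.0331  a^+=-0.2126

v_post = -1.0331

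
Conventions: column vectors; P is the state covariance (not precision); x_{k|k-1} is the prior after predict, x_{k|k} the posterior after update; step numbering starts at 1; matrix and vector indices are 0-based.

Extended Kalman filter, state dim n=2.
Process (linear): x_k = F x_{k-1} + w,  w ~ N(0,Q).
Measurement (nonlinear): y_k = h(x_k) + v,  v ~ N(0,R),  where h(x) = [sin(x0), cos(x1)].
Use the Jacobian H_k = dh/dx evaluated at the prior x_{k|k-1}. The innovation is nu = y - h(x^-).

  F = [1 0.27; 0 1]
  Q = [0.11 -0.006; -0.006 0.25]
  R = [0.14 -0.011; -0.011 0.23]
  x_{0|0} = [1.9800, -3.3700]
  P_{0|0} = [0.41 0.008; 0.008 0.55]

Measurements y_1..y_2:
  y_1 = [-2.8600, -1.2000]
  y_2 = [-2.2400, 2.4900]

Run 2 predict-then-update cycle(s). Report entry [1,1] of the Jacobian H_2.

H_jac[1,1] = -0.7422

step 1: x^-=[1.0701, -3.3700]  P^-=[0.5644 0.1505; 0.1505 0.8000]  H_jac=[0.4800 0.0000; 0.0000 -0.2264]  S=[0.2701 -0.0274; -0.0274 0.2710]  K=[1.0008 -0.0247; 0.2019 -0.6480]  nu=[-3.7372, -0.2260]  x^+=[-2.6644, -3.9780]  P^+=[0.2924 0.0737; 0.0737 0.6680]
step 2: x^-=[-3.7384, -3.9780]  P^-=[0.4909 0.2481; 0.2481 0.9180]  H_jac=[-0.8271 0.0000; 0.0000 -0.7422]  S=[0.4759 0.1413; 0.1413 0.7358]  K=[-0.8261 -0.0916; -0.1657 -0.8943]  nu=[-2.8020, 3.1601]  x^+=[-1.7131, -6.3399]  P^+=[0.1386 0.0161; 0.0161 0.2747]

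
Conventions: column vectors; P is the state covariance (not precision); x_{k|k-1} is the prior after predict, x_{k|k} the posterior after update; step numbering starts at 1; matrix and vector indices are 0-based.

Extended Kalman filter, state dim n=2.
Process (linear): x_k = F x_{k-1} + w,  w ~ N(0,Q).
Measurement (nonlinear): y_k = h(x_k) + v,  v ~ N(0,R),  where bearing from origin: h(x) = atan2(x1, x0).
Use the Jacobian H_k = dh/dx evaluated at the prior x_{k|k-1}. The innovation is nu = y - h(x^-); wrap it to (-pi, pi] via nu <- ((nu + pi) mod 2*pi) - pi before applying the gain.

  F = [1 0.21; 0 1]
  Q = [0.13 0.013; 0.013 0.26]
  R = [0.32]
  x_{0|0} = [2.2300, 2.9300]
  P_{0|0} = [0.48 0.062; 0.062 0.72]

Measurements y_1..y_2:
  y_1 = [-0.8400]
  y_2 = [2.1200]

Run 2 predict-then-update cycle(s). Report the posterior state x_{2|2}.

step 1: x^-=[2.8453, 2.9300]  P^-=[0.6678 0.2262; 0.2262 0.9800]  H_jac=[-0.1757 0.1706]  S=[0.3556]  K=[-0.2214; 0.3584]  nu=[-1.6401]  x^+=[3.2084, 2.3422]  P^+=[0.6504 0.2544; 0.2544 0.9343]
step 2: x^-=[3.7002, 2.3422]  P^-=[0.9284 0.4636; 0.4636 1.1943]  H_jac=[-0.1221 0.1929]  S=[0.3565]  K=[-0.0672; 0.4876]  nu=[1.5557]  x^+=[3.5958, 3.1008]  P^+=[0.9268 0.4753; 0.4753 1.1096]

x_post = [3.5958, 3.1008]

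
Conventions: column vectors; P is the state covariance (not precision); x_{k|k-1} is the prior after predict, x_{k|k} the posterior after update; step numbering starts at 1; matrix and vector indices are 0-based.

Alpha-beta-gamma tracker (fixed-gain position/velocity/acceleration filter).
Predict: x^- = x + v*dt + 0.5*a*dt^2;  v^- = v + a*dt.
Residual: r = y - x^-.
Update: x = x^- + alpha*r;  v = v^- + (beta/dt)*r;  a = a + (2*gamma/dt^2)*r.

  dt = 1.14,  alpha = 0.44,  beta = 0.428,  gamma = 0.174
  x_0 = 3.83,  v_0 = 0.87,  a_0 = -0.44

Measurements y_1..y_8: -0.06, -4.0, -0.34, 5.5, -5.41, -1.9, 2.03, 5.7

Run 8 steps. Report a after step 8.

step 1: x_pred=4.5359  r=-4.5959  x^+=2.5137  v^+=-1.3571  a^+=-1.6707
step 2: x_pred=-0.1190  r=-3.8810  x^+=-1.8266  v^+=-4.7187  a^+=-2.7099
step 3: x_pred=-8.9669  r=8.6269  x^+=-5.1710  v^+=-4.5692  a^+=-0.3999
step 4: x_pred=-10.6397  r=16.1397  x^+=-3.5382  v^+=1.0345  a^+=3.9220
step 5: x_pred=0.1896  r=-5.5996  x^+=-2.2742  v^+=3.4032  a^+=2.4225
step 6: x_pred=3.1796  r=-5.0796  x^+=0.9446  v^+=4.2578  a^+=1.0624
step 7: x_pred=6.4888  r=-4.4588  x^+=4.5269  v^+=3.7949  a^+=-0.1316
step 8: x_pred=8.7676  r=-3.0676  x^+=7.4179  v^+=2.4932  a^+=-0.9530

a_post = -0.9530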